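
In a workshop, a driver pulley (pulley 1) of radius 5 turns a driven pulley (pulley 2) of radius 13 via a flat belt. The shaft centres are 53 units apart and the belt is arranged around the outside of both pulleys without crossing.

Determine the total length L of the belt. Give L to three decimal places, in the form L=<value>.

open belt: β = asin((r2−r1)/C) = asin(8/53) = 8.6816°
wrap1 = π − 2β = 162.6368°
wrap2 = π + 2β = 197.3632°
tangent length = C·cosβ = 52.3927
L = r1·wrap1 + r2·wrap2 + 2·C·cosβ = 5·2.8385 + 13·3.4446 + 2·52.3927 = 163.7585

L=163.759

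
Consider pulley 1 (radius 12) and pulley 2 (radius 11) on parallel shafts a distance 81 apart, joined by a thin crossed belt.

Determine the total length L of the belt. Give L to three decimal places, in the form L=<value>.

L=240.832

crossed belt: β = asin((r1+r2)/C) = asin(23/81) = 16.4961°
wrap1 = wrap2 = π + 2β = 212.9923°
tangent length = C·cosβ = 77.6660
L = (r1+r2)·wrap + 2·C·cosβ = 23·3.7174 + 2·77.6660 = 240.8325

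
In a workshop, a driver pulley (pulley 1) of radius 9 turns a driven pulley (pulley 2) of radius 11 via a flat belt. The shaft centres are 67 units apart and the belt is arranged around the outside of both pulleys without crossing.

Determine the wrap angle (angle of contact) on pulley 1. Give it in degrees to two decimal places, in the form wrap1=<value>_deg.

open belt: β = asin((r2−r1)/C) = asin(2/67) = 1.7106°
wrap1 = π − 2β = 176.5788°
wrap2 = π + 2β = 183.4212°

wrap1=176.58_deg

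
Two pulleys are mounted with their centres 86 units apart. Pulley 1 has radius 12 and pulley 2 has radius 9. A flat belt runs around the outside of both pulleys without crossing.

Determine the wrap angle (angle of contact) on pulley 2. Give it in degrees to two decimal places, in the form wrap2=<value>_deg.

wrap2=176.00_deg

open belt: β = asin((r2−r1)/C) = asin(-3/86) = -1.9991°
wrap1 = π − 2β = 183.9982°
wrap2 = π + 2β = 176.0018°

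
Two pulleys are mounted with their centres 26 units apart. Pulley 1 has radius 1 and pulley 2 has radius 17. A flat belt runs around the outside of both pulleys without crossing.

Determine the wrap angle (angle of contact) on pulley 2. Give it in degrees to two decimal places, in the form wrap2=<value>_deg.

open belt: β = asin((r2−r1)/C) = asin(16/26) = 37.9799°
wrap1 = π − 2β = 104.0403°
wrap2 = π + 2β = 255.9597°

wrap2=255.96_deg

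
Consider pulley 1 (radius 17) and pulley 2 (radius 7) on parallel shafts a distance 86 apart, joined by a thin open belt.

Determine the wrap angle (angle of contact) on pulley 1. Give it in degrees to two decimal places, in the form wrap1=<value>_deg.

open belt: β = asin((r2−r1)/C) = asin(-10/86) = -6.6774°
wrap1 = π − 2β = 193.3548°
wrap2 = π + 2β = 166.6452°

wrap1=193.35_deg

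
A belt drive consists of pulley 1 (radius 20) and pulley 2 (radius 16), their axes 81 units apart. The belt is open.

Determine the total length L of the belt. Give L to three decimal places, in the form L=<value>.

open belt: β = asin((r2−r1)/C) = asin(-4/81) = -2.8306°
wrap1 = π − 2β = 185.6611°
wrap2 = π + 2β = 174.3389°
tangent length = C·cosβ = 80.9012
L = r1·wrap1 + r2·wrap2 + 2·C·cosβ = 20·3.2404 + 16·3.0428 + 2·80.9012 = 275.2949

L=275.295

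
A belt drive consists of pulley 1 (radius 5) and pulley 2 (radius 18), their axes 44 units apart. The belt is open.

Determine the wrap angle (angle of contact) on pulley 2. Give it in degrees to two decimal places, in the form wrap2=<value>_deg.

open belt: β = asin((r2−r1)/C) = asin(13/44) = 17.1848°
wrap1 = π − 2β = 145.6304°
wrap2 = π + 2β = 214.3696°

wrap2=214.37_deg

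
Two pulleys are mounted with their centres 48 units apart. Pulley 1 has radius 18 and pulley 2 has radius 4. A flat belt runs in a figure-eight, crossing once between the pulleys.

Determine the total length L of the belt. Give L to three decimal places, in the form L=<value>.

L=175.387

crossed belt: β = asin((r1+r2)/C) = asin(22/48) = 27.2796°
wrap1 = wrap2 = π + 2β = 234.5592°
tangent length = C·cosβ = 42.6615
L = (r1+r2)·wrap + 2·C·cosβ = 22·4.0938 + 2·42.6615 = 175.3872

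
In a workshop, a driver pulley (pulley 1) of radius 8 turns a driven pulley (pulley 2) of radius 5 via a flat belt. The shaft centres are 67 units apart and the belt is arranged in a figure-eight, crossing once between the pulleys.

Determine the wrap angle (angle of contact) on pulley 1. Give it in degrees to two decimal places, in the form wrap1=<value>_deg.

crossed belt: β = asin((r1+r2)/C) = asin(13/67) = 11.1881°
wrap1 = wrap2 = π + 2β = 202.3761°

wrap1=202.38_deg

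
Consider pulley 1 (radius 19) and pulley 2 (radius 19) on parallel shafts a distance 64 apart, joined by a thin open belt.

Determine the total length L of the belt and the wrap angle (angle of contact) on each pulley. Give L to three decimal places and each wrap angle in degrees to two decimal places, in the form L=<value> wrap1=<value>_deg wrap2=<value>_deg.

L=247.381 wrap1=180.00_deg wrap2=180.00_deg

open belt: β = asin((r2−r1)/C) = asin(0/64) = 0.0000°
wrap1 = π − 2β = 180.0000°
wrap2 = π + 2β = 180.0000°
tangent length = C·cosβ = 64.0000
L = r1·wrap1 + r2·wrap2 + 2·C·cosβ = 19·3.1416 + 19·3.1416 + 2·64.0000 = 247.3805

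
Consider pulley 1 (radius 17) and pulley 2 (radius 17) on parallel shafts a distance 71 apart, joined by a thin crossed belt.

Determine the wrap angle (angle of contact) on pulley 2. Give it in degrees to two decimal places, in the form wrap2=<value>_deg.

crossed belt: β = asin((r1+r2)/C) = asin(34/71) = 28.6118°
wrap1 = wrap2 = π + 2β = 237.2237°

wrap2=237.22_deg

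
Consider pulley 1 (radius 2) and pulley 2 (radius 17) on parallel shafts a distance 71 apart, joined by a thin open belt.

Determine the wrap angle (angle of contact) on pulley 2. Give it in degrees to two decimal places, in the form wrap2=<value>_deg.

open belt: β = asin((r2−r1)/C) = asin(15/71) = 12.1966°
wrap1 = π − 2β = 155.6067°
wrap2 = π + 2β = 204.3933°

wrap2=204.39_deg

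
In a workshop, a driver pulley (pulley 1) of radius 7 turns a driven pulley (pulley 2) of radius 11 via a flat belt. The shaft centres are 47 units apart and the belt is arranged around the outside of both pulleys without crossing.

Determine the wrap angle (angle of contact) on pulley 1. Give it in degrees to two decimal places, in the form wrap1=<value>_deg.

open belt: β = asin((r2−r1)/C) = asin(4/47) = 4.8821°
wrap1 = π − 2β = 170.2357°
wrap2 = π + 2β = 189.7643°

wrap1=170.24_deg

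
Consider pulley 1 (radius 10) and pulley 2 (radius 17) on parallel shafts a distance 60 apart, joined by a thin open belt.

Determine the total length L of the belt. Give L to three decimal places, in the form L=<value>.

L=205.641

open belt: β = asin((r2−r1)/C) = asin(7/60) = 6.6998°
wrap1 = π − 2β = 166.6005°
wrap2 = π + 2β = 193.3995°
tangent length = C·cosβ = 59.5903
L = r1·wrap1 + r2·wrap2 + 2·C·cosβ = 10·2.9077 + 17·3.3755 + 2·59.5903 = 205.6406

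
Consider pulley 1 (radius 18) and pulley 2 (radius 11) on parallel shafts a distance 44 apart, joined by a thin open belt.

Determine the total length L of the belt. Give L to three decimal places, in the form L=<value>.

L=180.222

open belt: β = asin((r2−r1)/C) = asin(-7/44) = -9.1541°
wrap1 = π − 2β = 198.3083°
wrap2 = π + 2β = 161.6917°
tangent length = C·cosβ = 43.4396
L = r1·wrap1 + r2·wrap2 + 2·C·cosβ = 18·3.4611 + 11·2.8221 + 2·43.4396 = 180.2222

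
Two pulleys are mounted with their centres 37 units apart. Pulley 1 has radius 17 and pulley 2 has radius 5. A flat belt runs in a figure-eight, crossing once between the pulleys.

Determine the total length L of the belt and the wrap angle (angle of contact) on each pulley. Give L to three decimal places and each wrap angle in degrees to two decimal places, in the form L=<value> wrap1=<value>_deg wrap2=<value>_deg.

L=156.630 wrap1=252.97_deg wrap2=252.97_deg

crossed belt: β = asin((r1+r2)/C) = asin(22/37) = 36.4837°
wrap1 = wrap2 = π + 2β = 252.9675°
tangent length = C·cosβ = 29.7489
L = (r1+r2)·wrap + 2·C·cosβ = 22·4.4151 + 2·29.7489 = 156.6304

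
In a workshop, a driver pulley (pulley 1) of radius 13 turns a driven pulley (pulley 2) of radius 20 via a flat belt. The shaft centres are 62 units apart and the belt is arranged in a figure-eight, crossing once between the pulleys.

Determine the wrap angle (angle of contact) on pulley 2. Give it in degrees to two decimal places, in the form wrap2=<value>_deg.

wrap2=244.32_deg

crossed belt: β = asin((r1+r2)/C) = asin(33/62) = 32.1582°
wrap1 = wrap2 = π + 2β = 244.3163°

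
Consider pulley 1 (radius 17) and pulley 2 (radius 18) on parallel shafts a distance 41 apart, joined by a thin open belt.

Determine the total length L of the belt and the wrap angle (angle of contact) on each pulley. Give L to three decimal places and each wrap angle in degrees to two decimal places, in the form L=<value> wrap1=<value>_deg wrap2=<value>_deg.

open belt: β = asin((r2−r1)/C) = asin(1/41) = 1.3976°
wrap1 = π − 2β = 177.2048°
wrap2 = π + 2β = 182.7952°
tangent length = C·cosβ = 40.9878
L = r1·wrap1 + r2·wrap2 + 2·C·cosβ = 17·3.0928 + 18·3.1904 + 2·40.9878 = 191.9801

L=191.980 wrap1=177.20_deg wrap2=182.80_deg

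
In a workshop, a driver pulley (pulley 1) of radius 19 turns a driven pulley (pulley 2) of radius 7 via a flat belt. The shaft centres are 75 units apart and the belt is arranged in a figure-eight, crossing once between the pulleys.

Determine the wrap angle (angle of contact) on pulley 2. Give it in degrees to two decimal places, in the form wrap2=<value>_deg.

wrap2=220.57_deg

crossed belt: β = asin((r1+r2)/C) = asin(26/75) = 20.2836°
wrap1 = wrap2 = π + 2β = 220.5671°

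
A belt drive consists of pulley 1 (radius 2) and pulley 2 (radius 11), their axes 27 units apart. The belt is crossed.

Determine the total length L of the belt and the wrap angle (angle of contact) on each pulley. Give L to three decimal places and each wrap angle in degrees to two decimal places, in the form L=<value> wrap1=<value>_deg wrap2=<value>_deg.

crossed belt: β = asin((r1+r2)/C) = asin(13/27) = 28.7822°
wrap1 = wrap2 = π + 2β = 237.5644°
tangent length = C·cosβ = 23.6643
L = (r1+r2)·wrap + 2·C·cosβ = 13·4.1463 + 2·23.6643 = 101.2303

L=101.230 wrap1=237.56_deg wrap2=237.56_deg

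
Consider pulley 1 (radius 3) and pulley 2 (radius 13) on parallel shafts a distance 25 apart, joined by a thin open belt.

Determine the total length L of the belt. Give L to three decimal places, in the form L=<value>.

open belt: β = asin((r2−r1)/C) = asin(10/25) = 23.5782°
wrap1 = π − 2β = 132.8436°
wrap2 = π + 2β = 227.1564°
tangent length = C·cosβ = 22.9129
L = r1·wrap1 + r2·wrap2 + 2·C·cosβ = 3·2.3186 + 13·3.9646 + 2·22.9129 = 104.3216

L=104.322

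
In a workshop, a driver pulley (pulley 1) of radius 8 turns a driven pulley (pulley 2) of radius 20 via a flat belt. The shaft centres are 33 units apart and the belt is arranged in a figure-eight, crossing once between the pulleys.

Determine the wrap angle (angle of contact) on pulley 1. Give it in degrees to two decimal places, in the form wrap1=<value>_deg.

crossed belt: β = asin((r1+r2)/C) = asin(28/33) = 58.0473°
wrap1 = wrap2 = π + 2β = 296.0945°

wrap1=296.09_deg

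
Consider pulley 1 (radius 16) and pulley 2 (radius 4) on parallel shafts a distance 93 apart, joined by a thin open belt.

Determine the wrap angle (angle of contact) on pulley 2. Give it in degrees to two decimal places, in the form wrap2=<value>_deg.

wrap2=165.17_deg

open belt: β = asin((r2−r1)/C) = asin(-12/93) = -7.4137°
wrap1 = π − 2β = 194.8273°
wrap2 = π + 2β = 165.1727°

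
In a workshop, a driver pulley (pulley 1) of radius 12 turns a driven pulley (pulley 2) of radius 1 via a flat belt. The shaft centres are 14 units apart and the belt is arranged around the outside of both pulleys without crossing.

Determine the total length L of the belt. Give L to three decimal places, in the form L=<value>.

open belt: β = asin((r2−r1)/C) = asin(-11/14) = -51.7868°
wrap1 = π − 2β = 283.5736°
wrap2 = π + 2β = 76.4264°
tangent length = C·cosβ = 8.6603
L = r1·wrap1 + r2·wrap2 + 2·C·cosβ = 12·4.9493 + 1·1.3339 + 2·8.6603 = 78.0459

L=78.046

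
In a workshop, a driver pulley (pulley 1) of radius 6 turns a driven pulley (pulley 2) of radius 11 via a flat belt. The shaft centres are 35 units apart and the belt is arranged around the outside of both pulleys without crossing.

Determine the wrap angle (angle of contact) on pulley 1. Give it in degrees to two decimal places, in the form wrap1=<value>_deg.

wrap1=163.57_deg

open belt: β = asin((r2−r1)/C) = asin(5/35) = 8.2132°
wrap1 = π − 2β = 163.5736°
wrap2 = π + 2β = 196.4264°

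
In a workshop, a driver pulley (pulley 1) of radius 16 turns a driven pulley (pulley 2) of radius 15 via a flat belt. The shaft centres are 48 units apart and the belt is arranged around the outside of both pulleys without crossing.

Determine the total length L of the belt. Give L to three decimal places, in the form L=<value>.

open belt: β = asin((r2−r1)/C) = asin(-1/48) = -1.1937°
wrap1 = π − 2β = 182.3875°
wrap2 = π + 2β = 177.6125°
tangent length = C·cosβ = 47.9896
L = r1·wrap1 + r2·wrap2 + 2·C·cosβ = 16·3.1833 + 15·3.0999 + 2·47.9896 = 193.4102

L=193.410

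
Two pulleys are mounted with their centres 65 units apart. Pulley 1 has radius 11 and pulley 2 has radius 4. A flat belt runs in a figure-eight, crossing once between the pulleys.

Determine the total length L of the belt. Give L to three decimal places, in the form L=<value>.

crossed belt: β = asin((r1+r2)/C) = asin(15/65) = 13.3424°
wrap1 = wrap2 = π + 2β = 206.6847°
tangent length = C·cosβ = 63.2456
L = (r1+r2)·wrap + 2·C·cosβ = 15·3.6073 + 2·63.2456 = 180.6010

L=180.601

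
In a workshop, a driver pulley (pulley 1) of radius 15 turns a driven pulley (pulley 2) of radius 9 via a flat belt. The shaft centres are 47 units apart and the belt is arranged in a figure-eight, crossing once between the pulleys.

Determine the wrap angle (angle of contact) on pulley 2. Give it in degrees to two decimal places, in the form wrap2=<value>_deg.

crossed belt: β = asin((r1+r2)/C) = asin(24/47) = 30.7064°
wrap1 = wrap2 = π + 2β = 241.4127°

wrap2=241.41_deg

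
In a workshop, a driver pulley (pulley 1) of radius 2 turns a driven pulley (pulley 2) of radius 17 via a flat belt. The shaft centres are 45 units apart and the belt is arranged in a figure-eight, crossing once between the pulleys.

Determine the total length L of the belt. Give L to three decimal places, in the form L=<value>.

L=157.839

crossed belt: β = asin((r1+r2)/C) = asin(19/45) = 24.9750°
wrap1 = wrap2 = π + 2β = 229.9499°
tangent length = C·cosβ = 40.7922
L = (r1+r2)·wrap + 2·C·cosβ = 19·4.0134 + 2·40.7922 = 157.8386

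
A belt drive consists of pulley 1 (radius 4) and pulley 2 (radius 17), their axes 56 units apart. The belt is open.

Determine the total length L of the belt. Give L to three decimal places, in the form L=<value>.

open belt: β = asin((r2−r1)/C) = asin(13/56) = 13.4233°
wrap1 = π − 2β = 153.1535°
wrap2 = π + 2β = 206.8465°
tangent length = C·cosβ = 54.4702
L = r1·wrap1 + r2·wrap2 + 2·C·cosβ = 4·2.6730 + 17·3.6102 + 2·54.4702 = 181.0051

L=181.005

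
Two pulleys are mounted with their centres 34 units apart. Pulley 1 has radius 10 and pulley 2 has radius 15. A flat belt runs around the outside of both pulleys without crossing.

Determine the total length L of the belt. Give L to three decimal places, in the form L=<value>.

open belt: β = asin((r2−r1)/C) = asin(5/34) = 8.4565°
wrap1 = π − 2β = 163.0870°
wrap2 = π + 2β = 196.9130°
tangent length = C·cosβ = 33.6303
L = r1·wrap1 + r2·wrap2 + 2·C·cosβ = 10·2.8464 + 15·3.4368 + 2·33.6303 = 147.2764

L=147.276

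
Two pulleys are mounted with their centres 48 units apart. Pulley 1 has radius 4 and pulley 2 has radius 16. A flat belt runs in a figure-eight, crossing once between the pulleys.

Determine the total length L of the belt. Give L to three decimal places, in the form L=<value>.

crossed belt: β = asin((r1+r2)/C) = asin(20/48) = 24.6243°
wrap1 = wrap2 = π + 2β = 229.2486°
tangent length = C·cosβ = 43.6348
L = (r1+r2)·wrap + 2·C·cosβ = 20·4.0011 + 2·43.6348 = 167.2926

L=167.293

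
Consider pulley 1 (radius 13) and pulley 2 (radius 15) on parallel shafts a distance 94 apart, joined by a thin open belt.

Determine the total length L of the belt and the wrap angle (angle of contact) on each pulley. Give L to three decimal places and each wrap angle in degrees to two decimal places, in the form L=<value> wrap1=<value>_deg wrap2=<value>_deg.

open belt: β = asin((r2−r1)/C) = asin(2/94) = 1.2192°
wrap1 = π − 2β = 177.5617°
wrap2 = π + 2β = 182.4383°
tangent length = C·cosβ = 93.9787
L = r1·wrap1 + r2·wrap2 + 2·C·cosβ = 13·3.0990 + 15·3.1841 + 2·93.9787 = 276.0071

L=276.007 wrap1=177.56_deg wrap2=182.44_deg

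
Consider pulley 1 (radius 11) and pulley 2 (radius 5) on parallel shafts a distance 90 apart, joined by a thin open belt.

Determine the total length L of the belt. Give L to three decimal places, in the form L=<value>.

L=230.666

open belt: β = asin((r2−r1)/C) = asin(-6/90) = -3.8226°
wrap1 = π − 2β = 187.6451°
wrap2 = π + 2β = 172.3549°
tangent length = C·cosβ = 89.7998
L = r1·wrap1 + r2·wrap2 + 2·C·cosβ = 11·3.2750 + 5·3.0082 + 2·89.7998 = 230.6656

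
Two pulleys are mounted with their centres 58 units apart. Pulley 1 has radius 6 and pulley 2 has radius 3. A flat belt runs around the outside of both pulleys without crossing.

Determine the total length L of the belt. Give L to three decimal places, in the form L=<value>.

open belt: β = asin((r2−r1)/C) = asin(-3/58) = -2.9649°
wrap1 = π − 2β = 185.9298°
wrap2 = π + 2β = 174.0702°
tangent length = C·cosβ = 57.9224
L = r1·wrap1 + r2·wrap2 + 2·C·cosβ = 6·3.2451 + 3·3.0381 + 2·57.9224 = 144.4295

L=144.430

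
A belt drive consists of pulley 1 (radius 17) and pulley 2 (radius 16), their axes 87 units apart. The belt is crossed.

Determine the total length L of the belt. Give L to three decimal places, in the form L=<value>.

L=290.347

crossed belt: β = asin((r1+r2)/C) = asin(33/87) = 22.2910°
wrap1 = wrap2 = π + 2β = 224.5819°
tangent length = C·cosβ = 80.4984
L = (r1+r2)·wrap + 2·C·cosβ = 33·3.9197 + 2·80.4984 = 290.3468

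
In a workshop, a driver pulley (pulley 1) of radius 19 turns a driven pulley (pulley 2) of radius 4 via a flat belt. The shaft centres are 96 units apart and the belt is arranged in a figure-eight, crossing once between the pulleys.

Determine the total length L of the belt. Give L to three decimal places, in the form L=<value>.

crossed belt: β = asin((r1+r2)/C) = asin(23/96) = 13.8619°
wrap1 = wrap2 = π + 2β = 207.7239°
tangent length = C·cosβ = 93.2041
L = (r1+r2)·wrap + 2·C·cosβ = 23·3.6255 + 2·93.2041 = 269.7939

L=269.794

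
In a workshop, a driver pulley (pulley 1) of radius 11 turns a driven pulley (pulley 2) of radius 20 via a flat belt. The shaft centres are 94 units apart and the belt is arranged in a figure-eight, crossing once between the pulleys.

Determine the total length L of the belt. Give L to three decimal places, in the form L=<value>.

crossed belt: β = asin((r1+r2)/C) = asin(31/94) = 19.2559°
wrap1 = wrap2 = π + 2β = 218.5117°
tangent length = C·cosβ = 88.7412
L = (r1+r2)·wrap + 2·C·cosβ = 31·3.8137 + 2·88.7412 = 295.7086

L=295.709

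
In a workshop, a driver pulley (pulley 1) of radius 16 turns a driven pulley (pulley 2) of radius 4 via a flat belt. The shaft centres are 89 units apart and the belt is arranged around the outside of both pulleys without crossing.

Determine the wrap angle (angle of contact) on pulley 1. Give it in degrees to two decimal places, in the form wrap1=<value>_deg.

open belt: β = asin((r2−r1)/C) = asin(-12/89) = -7.7489°
wrap1 = π − 2β = 195.4977°
wrap2 = π + 2β = 164.5023°

wrap1=195.50_deg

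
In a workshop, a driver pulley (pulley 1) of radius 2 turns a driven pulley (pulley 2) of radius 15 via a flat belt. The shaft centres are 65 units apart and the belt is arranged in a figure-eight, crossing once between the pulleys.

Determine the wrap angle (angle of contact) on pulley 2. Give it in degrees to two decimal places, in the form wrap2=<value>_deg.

crossed belt: β = asin((r1+r2)/C) = asin(17/65) = 15.1614°
wrap1 = wrap2 = π + 2β = 210.3227°

wrap2=210.32_deg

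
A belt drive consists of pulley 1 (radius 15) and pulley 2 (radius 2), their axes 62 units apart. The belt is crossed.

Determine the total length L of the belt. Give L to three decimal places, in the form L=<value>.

crossed belt: β = asin((r1+r2)/C) = asin(17/62) = 15.9140°
wrap1 = wrap2 = π + 2β = 211.8279°
tangent length = C·cosβ = 59.6238
L = (r1+r2)·wrap + 2·C·cosβ = 17·3.6971 + 2·59.6238 = 182.0983

L=182.098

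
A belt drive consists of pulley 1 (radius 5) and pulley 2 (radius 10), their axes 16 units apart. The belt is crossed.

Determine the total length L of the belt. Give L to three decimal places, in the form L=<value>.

crossed belt: β = asin((r1+r2)/C) = asin(15/16) = 69.6359°
wrap1 = wrap2 = π + 2β = 319.2717°
tangent length = C·cosβ = 5.5678
L = (r1+r2)·wrap + 2·C·cosβ = 15·5.5723 + 2·5.5678 = 94.7207

L=94.721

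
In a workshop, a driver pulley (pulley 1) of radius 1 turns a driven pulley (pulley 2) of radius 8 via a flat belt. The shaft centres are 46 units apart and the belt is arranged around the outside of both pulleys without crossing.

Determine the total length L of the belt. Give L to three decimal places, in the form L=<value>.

L=121.342

open belt: β = asin((r2−r1)/C) = asin(7/46) = 8.7529°
wrap1 = π − 2β = 162.4941°
wrap2 = π + 2β = 197.5059°
tangent length = C·cosβ = 45.4643
L = r1·wrap1 + r2·wrap2 + 2·C·cosβ = 1·2.8361 + 8·3.4471 + 2·45.4643 = 121.3416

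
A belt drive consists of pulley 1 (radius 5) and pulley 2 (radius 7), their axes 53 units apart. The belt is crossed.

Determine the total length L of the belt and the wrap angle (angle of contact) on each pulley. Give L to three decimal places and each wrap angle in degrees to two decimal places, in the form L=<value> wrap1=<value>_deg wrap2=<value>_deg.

crossed belt: β = asin((r1+r2)/C) = asin(12/53) = 13.0861°
wrap1 = wrap2 = π + 2β = 206.1722°
tangent length = C·cosβ = 51.6236
L = (r1+r2)·wrap + 2·C·cosβ = 12·3.5984 + 2·51.6236 = 146.4279

L=146.428 wrap1=206.17_deg wrap2=206.17_deg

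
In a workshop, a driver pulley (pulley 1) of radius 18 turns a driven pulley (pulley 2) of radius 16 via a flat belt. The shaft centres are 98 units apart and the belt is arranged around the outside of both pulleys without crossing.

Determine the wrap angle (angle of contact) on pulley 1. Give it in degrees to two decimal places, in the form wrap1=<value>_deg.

wrap1=182.34_deg

open belt: β = asin((r2−r1)/C) = asin(-2/98) = -1.1694°
wrap1 = π − 2β = 182.3388°
wrap2 = π + 2β = 177.6612°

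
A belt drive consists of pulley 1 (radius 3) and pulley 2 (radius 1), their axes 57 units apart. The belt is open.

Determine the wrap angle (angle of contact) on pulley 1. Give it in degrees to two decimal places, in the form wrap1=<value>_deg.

open belt: β = asin((r2−r1)/C) = asin(-2/57) = -2.0108°
wrap1 = π − 2β = 184.0216°
wrap2 = π + 2β = 175.9784°

wrap1=184.02_deg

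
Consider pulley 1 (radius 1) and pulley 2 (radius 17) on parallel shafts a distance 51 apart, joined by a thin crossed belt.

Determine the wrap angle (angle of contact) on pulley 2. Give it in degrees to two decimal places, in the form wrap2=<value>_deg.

crossed belt: β = asin((r1+r2)/C) = asin(18/51) = 20.6673°
wrap1 = wrap2 = π + 2β = 221.3346°

wrap2=221.33_deg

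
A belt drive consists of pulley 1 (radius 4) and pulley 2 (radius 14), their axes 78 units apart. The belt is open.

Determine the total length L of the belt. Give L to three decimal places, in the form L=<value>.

open belt: β = asin((r2−r1)/C) = asin(10/78) = 7.3659°
wrap1 = π − 2β = 165.2682°
wrap2 = π + 2β = 194.7318°
tangent length = C·cosβ = 77.3563
L = r1·wrap1 + r2·wrap2 + 2·C·cosβ = 4·2.8845 + 14·3.3987 + 2·77.3563 = 213.8325

L=213.832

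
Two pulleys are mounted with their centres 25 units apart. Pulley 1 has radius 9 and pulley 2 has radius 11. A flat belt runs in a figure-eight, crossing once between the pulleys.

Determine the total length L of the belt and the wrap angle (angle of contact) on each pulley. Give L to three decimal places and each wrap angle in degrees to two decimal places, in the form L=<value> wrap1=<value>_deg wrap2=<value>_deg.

crossed belt: β = asin((r1+r2)/C) = asin(20/25) = 53.1301°
wrap1 = wrap2 = π + 2β = 286.2602°
tangent length = C·cosβ = 15.0000
L = (r1+r2)·wrap + 2·C·cosβ = 20·4.9962 + 2·15.0000 = 129.9237

L=129.924 wrap1=286.26_deg wrap2=286.26_deg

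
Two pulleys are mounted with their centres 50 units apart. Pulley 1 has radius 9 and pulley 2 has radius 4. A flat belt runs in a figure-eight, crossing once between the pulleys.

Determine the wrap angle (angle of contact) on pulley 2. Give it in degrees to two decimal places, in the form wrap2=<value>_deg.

crossed belt: β = asin((r1+r2)/C) = asin(13/50) = 15.0701°
wrap1 = wrap2 = π + 2β = 210.1401°

wrap2=210.14_deg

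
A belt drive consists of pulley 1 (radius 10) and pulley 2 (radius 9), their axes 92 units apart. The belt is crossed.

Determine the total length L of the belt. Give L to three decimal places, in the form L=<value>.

crossed belt: β = asin((r1+r2)/C) = asin(19/92) = 11.9186°
wrap1 = wrap2 = π + 2β = 203.8372°
tangent length = C·cosβ = 90.0167
L = (r1+r2)·wrap + 2·C·cosβ = 19·3.5576 + 2·90.0167 = 247.6283

L=247.628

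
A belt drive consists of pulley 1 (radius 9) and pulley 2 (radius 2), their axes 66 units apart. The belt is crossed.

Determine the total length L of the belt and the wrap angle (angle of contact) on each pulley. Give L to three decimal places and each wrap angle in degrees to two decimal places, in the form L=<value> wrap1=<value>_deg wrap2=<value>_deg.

L=168.395 wrap1=199.19_deg wrap2=199.19_deg

crossed belt: β = asin((r1+r2)/C) = asin(11/66) = 9.5941°
wrap1 = wrap2 = π + 2β = 199.1881°
tangent length = C·cosβ = 65.0769
L = (r1+r2)·wrap + 2·C·cosβ = 11·3.4765 + 2·65.0769 = 168.3951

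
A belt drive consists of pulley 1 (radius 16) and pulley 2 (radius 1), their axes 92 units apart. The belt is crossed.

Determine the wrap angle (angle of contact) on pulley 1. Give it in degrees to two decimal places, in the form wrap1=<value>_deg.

crossed belt: β = asin((r1+r2)/C) = asin(17/92) = 10.6485°
wrap1 = wrap2 = π + 2β = 201.2969°

wrap1=201.30_deg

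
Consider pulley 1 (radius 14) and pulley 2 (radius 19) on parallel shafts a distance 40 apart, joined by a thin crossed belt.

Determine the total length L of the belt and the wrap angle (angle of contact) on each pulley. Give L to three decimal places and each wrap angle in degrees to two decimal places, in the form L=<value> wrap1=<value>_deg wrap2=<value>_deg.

L=212.917 wrap1=291.18_deg wrap2=291.18_deg

crossed belt: β = asin((r1+r2)/C) = asin(33/40) = 55.5885°
wrap1 = wrap2 = π + 2β = 291.1770°
tangent length = C·cosβ = 22.6053
L = (r1+r2)·wrap + 2·C·cosβ = 33·5.0820 + 2·22.6053 = 212.9165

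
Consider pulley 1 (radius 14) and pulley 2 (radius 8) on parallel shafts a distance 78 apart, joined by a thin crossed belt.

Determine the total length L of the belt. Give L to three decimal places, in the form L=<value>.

crossed belt: β = asin((r1+r2)/C) = asin(22/78) = 16.3827°
wrap1 = wrap2 = π + 2β = 212.7653°
tangent length = C·cosβ = 74.8331
L = (r1+r2)·wrap + 2·C·cosβ = 22·3.7135 + 2·74.8331 = 231.3623

L=231.362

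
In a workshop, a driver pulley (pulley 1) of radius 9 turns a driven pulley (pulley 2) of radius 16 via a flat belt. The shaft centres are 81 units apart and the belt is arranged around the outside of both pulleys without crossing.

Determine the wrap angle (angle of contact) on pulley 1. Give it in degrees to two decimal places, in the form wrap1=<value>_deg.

open belt: β = asin((r2−r1)/C) = asin(7/81) = 4.9577°
wrap1 = π − 2β = 170.0847°
wrap2 = π + 2β = 189.9153°

wrap1=170.08_deg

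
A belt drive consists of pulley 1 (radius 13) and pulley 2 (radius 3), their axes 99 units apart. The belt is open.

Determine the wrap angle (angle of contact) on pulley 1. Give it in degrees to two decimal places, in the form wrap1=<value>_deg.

wrap1=191.59_deg

open belt: β = asin((r2−r1)/C) = asin(-10/99) = -5.7973°
wrap1 = π − 2β = 191.5947°
wrap2 = π + 2β = 168.4053°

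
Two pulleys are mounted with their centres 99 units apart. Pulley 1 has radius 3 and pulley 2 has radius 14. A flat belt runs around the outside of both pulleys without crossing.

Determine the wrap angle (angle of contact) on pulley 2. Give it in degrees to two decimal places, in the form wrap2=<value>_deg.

wrap2=192.76_deg

open belt: β = asin((r2−r1)/C) = asin(11/99) = 6.3794°
wrap1 = π − 2β = 167.2413°
wrap2 = π + 2β = 192.7587°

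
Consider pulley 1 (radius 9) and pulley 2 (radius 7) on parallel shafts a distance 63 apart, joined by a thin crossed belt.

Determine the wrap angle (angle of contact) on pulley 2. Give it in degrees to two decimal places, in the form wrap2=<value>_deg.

crossed belt: β = asin((r1+r2)/C) = asin(16/63) = 14.7125°
wrap1 = wrap2 = π + 2β = 209.4249°

wrap2=209.42_deg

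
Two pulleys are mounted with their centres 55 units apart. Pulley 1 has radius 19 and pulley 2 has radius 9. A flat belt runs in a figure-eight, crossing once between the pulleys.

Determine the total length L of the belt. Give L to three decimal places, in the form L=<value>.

crossed belt: β = asin((r1+r2)/C) = asin(28/55) = 30.6033°
wrap1 = wrap2 = π + 2β = 241.2066°
tangent length = C·cosβ = 47.3392
L = (r1+r2)·wrap + 2·C·cosβ = 28·4.2098 + 2·47.3392 = 212.5542

L=212.554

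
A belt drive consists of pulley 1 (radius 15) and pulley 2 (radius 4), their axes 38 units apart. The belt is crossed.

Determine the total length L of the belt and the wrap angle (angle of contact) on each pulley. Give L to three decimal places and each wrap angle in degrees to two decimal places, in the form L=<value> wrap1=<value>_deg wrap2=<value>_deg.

L=145.405 wrap1=240.00_deg wrap2=240.00_deg

crossed belt: β = asin((r1+r2)/C) = asin(19/38) = 30.0000°
wrap1 = wrap2 = π + 2β = 240.0000°
tangent length = C·cosβ = 32.9090
L = (r1+r2)·wrap + 2·C·cosβ = 19·4.1888 + 2·32.9090 = 145.4049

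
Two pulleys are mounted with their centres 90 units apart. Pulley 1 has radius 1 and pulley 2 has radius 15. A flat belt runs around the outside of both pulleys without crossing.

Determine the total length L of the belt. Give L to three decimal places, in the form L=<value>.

open belt: β = asin((r2−r1)/C) = asin(14/90) = 8.9490°
wrap1 = π − 2β = 162.1020°
wrap2 = π + 2β = 197.8980°
tangent length = C·cosβ = 88.9044
L = r1·wrap1 + r2·wrap2 + 2·C·cosβ = 1·2.8292 + 15·3.4540 + 2·88.9044 = 232.4477

L=232.448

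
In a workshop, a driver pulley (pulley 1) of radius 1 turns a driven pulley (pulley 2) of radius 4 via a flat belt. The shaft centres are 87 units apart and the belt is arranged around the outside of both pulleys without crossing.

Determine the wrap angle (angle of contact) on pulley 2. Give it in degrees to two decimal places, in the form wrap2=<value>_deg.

open belt: β = asin((r2−r1)/C) = asin(3/87) = 1.9761°
wrap1 = π − 2β = 176.0478°
wrap2 = π + 2β = 183.9522°

wrap2=183.95_deg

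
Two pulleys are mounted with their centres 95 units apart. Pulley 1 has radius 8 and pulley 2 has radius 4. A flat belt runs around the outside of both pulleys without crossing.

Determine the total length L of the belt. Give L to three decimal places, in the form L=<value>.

L=227.868

open belt: β = asin((r2−r1)/C) = asin(-4/95) = -2.4132°
wrap1 = π − 2β = 184.8263°
wrap2 = π + 2β = 175.1737°
tangent length = C·cosβ = 94.9158
L = r1·wrap1 + r2·wrap2 + 2·C·cosβ = 8·3.2258 + 4·3.0574 + 2·94.9158 = 227.8676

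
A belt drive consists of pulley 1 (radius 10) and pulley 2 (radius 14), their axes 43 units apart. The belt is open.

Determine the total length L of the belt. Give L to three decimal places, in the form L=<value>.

open belt: β = asin((r2−r1)/C) = asin(4/43) = 5.3376°
wrap1 = π − 2β = 169.3249°
wrap2 = π + 2β = 190.6751°
tangent length = C·cosβ = 42.8135
L = r1·wrap1 + r2·wrap2 + 2·C·cosβ = 10·2.9553 + 14·3.3279 + 2·42.8135 = 161.7706

L=161.771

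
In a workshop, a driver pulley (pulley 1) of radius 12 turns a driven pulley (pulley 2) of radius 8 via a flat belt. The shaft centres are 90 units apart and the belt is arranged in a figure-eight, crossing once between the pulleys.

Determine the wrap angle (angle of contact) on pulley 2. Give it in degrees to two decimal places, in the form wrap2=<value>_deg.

crossed belt: β = asin((r1+r2)/C) = asin(20/90) = 12.8396°
wrap1 = wrap2 = π + 2β = 205.6792°

wrap2=205.68_deg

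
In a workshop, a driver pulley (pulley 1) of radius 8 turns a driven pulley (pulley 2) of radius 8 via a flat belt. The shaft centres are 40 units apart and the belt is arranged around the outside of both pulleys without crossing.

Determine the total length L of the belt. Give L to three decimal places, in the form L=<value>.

L=130.265

open belt: β = asin((r2−r1)/C) = asin(0/40) = 0.0000°
wrap1 = π − 2β = 180.0000°
wrap2 = π + 2β = 180.0000°
tangent length = C·cosβ = 40.0000
L = r1·wrap1 + r2·wrap2 + 2·C·cosβ = 8·3.1416 + 8·3.1416 + 2·40.0000 = 130.2655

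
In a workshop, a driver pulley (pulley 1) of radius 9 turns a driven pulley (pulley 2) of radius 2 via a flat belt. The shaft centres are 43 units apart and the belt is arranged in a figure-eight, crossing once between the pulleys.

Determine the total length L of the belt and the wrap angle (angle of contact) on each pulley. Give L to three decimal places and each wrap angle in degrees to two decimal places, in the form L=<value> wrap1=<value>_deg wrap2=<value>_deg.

L=123.387 wrap1=209.64_deg wrap2=209.64_deg

crossed belt: β = asin((r1+r2)/C) = asin(11/43) = 14.8218°
wrap1 = wrap2 = π + 2β = 209.6436°
tangent length = C·cosβ = 41.5692
L = (r1+r2)·wrap + 2·C·cosβ = 11·3.6590 + 2·41.5692 = 123.3871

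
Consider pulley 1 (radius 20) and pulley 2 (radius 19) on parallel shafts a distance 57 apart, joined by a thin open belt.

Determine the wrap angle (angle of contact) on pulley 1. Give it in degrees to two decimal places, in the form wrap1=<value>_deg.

open belt: β = asin((r2−r1)/C) = asin(-1/57) = -1.0052°
wrap1 = π − 2β = 182.0105°
wrap2 = π + 2β = 177.9895°

wrap1=182.01_deg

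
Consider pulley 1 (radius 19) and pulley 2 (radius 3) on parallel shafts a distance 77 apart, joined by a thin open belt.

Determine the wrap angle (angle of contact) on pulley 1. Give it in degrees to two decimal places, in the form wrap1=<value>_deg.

wrap1=203.99_deg

open belt: β = asin((r2−r1)/C) = asin(-16/77) = -11.9930°
wrap1 = π − 2β = 203.9860°
wrap2 = π + 2β = 156.0140°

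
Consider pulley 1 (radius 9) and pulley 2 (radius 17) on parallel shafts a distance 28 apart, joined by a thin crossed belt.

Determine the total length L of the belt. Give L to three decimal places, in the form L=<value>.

L=164.374

crossed belt: β = asin((r1+r2)/C) = asin(26/28) = 68.2132°
wrap1 = wrap2 = π + 2β = 316.4264°
tangent length = C·cosβ = 10.3923
L = (r1+r2)·wrap + 2·C·cosβ = 26·5.5227 + 2·10.3923 = 164.3744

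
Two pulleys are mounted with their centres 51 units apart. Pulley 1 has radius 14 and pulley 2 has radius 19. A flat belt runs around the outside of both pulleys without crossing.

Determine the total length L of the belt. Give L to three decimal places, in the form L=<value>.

L=206.163

open belt: β = asin((r2−r1)/C) = asin(5/51) = 5.6263°
wrap1 = π − 2β = 168.7475°
wrap2 = π + 2β = 191.2525°
tangent length = C·cosβ = 50.7543
L = r1·wrap1 + r2·wrap2 + 2·C·cosβ = 14·2.9452 + 19·3.3380 + 2·50.7543 = 206.1631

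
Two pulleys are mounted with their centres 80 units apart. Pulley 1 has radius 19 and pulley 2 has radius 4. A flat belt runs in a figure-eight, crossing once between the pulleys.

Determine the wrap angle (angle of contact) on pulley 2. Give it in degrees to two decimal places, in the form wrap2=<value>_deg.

crossed belt: β = asin((r1+r2)/C) = asin(23/80) = 16.7083°
wrap1 = wrap2 = π + 2β = 213.4167°

wrap2=213.42_deg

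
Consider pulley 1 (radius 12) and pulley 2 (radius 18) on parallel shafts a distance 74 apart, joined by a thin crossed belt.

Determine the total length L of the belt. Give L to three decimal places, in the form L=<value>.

crossed belt: β = asin((r1+r2)/C) = asin(30/74) = 23.9165°
wrap1 = wrap2 = π + 2β = 227.8331°
tangent length = C·cosβ = 67.6461
L = (r1+r2)·wrap + 2·C·cosβ = 30·3.9764 + 2·67.6461 = 254.5854

L=254.585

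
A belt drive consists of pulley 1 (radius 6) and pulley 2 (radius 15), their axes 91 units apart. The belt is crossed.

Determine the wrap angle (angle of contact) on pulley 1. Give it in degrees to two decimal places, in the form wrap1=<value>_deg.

wrap1=206.68_deg

crossed belt: β = asin((r1+r2)/C) = asin(21/91) = 13.3424°
wrap1 = wrap2 = π + 2β = 206.6847°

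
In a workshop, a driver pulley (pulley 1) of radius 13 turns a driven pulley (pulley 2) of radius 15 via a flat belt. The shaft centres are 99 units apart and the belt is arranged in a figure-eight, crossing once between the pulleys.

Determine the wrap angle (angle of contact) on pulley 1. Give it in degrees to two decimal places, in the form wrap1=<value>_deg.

crossed belt: β = asin((r1+r2)/C) = asin(28/99) = 16.4291°
wrap1 = wrap2 = π + 2β = 212.8582°

wrap1=212.86_deg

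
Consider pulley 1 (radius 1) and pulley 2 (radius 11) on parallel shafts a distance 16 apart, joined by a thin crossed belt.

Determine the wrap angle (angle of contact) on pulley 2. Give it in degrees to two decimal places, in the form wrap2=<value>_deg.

crossed belt: β = asin((r1+r2)/C) = asin(12/16) = 48.5904°
wrap1 = wrap2 = π + 2β = 277.1808°

wrap2=277.18_deg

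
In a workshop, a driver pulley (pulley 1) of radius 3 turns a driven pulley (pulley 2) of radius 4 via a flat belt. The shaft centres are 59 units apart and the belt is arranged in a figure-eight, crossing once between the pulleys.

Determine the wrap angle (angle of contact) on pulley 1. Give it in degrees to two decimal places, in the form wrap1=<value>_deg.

wrap1=193.63_deg

crossed belt: β = asin((r1+r2)/C) = asin(7/59) = 6.8139°
wrap1 = wrap2 = π + 2β = 193.6277°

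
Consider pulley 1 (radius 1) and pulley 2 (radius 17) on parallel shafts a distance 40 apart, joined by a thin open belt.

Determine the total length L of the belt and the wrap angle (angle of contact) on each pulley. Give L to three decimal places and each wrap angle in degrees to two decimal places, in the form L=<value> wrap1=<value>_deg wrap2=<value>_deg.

L=143.038 wrap1=132.84_deg wrap2=227.16_deg

open belt: β = asin((r2−r1)/C) = asin(16/40) = 23.5782°
wrap1 = π − 2β = 132.8436°
wrap2 = π + 2β = 227.1564°
tangent length = C·cosβ = 36.6606
L = r1·wrap1 + r2·wrap2 + 2·C·cosβ = 1·2.3186 + 17·3.9646 + 2·36.6606 = 143.0384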